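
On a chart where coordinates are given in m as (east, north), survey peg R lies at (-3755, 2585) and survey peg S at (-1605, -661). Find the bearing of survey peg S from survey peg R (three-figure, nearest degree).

Δeast = -1605 − -3755 = 2150.00; Δnorth = -661 − 2585 = -3246.00.
Bearing = atan2(Δeast, Δnorth) mod 360° = 146.48° ≈ 146°.

146°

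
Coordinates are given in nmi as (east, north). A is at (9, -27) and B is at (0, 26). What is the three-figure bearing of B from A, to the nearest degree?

350°

Δeast = 0 − 9 = -9.00; Δnorth = 26 − -27 = 53.00.
Bearing = atan2(Δeast, Δnorth) mod 360° = 350.36° ≈ 350°.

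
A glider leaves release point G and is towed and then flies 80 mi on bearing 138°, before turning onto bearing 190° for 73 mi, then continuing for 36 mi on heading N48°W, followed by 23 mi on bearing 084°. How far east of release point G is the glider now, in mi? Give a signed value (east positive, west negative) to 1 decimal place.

Leg 1 (138°, 80 mi): east 80 sin 138° = 53.53, north 80 cos 138° = -59.45
Leg 2 (190°, 73 mi): east 73 sin 190° = -12.68, north 73 cos 190° = -71.89
Leg 3 (N48°W, 36 mi): east 36 sin 312° = -26.75, north 36 cos 312° = 24.09
Leg 4 (084°, 23 mi): east 23 sin 84° = 22.87, north 23 cos 84° = 2.40
Net east component: 36.97 mi.

37.0 mi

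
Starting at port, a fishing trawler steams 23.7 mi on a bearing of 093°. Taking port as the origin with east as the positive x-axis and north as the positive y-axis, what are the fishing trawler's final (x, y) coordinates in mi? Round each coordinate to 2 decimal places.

(23.67, -1.24)

Leg 1 (093°, 23.7 mi): east 23.7 sin 93° = 23.67, north 23.7 cos 93° = -1.24
Summing: 23.67 mi east, -1.24 mi north → (23.67, -1.24).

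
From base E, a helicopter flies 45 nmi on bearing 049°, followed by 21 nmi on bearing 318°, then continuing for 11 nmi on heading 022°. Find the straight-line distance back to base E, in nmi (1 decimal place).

60.3 nmi

Leg 1 (049°, 45 nmi): east 45 sin 49° = 33.96, north 45 cos 49° = 29.52
Leg 2 (318°, 21 nmi): east 21 sin 318° = -14.05, north 21 cos 318° = 15.61
Leg 3 (022°, 11 nmi): east 11 sin 22° = 4.12, north 11 cos 22° = 10.20
Net: 24.03 east, 55.33 north. Distance = √((24.03)² + (55.33)²) = 60.321 nmi.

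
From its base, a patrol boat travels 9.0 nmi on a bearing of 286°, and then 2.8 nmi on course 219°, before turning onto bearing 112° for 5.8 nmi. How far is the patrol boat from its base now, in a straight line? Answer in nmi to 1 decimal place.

Leg 1 (286°, 9.0 nmi): east 9.0 sin 286° = -8.65, north 9.0 cos 286° = 2.48
Leg 2 (219°, 2.8 nmi): east 2.8 sin 219° = -1.76, north 2.8 cos 219° = -2.18
Leg 3 (112°, 5.8 nmi): east 5.8 sin 112° = 5.38, north 5.8 cos 112° = -2.17
Net: -5.04 east, -1.87 north. Distance = √((-5.04)² + (-1.87)²) = 5.371 nmi.

5.4 nmi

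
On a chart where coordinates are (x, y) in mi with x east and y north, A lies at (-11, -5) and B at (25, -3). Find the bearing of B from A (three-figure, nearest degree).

Δeast = 25 − -11 = 36.00; Δnorth = -3 − -5 = 2.00.
Bearing = atan2(Δeast, Δnorth) mod 360° = 86.82° ≈ 087°.

087°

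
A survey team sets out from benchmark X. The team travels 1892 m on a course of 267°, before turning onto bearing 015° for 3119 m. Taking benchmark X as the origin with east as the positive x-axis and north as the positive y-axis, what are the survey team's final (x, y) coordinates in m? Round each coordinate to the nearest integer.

(-1082, 2914)

Leg 1 (267°, 1892 m): east 1892 sin 267° = -1889.41, north 1892 cos 267° = -99.02
Leg 2 (015°, 3119 m): east 3119 sin 15° = 807.26, north 3119 cos 15° = 3012.72
Summing: -1082.15 m east, 2913.70 m north → (-1082, 2914).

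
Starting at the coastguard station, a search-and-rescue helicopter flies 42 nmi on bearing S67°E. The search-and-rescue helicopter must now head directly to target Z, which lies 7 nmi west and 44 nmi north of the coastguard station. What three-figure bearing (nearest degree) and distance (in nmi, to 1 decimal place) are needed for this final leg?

Leg 1 (S67°E, 42 nmi): east 42 sin 113° = 38.66, north 42 cos 113° = -16.41
Current position: (38.66, -16.41). Target: (-7, 44). Remaining: Δeast = -45.66, Δnorth = 60.41.
Bearing = atan2(-45.66, 60.41) mod 360° = 322.92°; distance = √((-45.66)² + (60.41)²) = 75.726 nmi.

323°, 75.7 nmi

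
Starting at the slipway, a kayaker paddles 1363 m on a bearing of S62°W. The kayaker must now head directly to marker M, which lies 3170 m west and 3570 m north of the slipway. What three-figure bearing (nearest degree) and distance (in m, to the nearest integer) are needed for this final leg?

Leg 1 (S62°W, 1363 m): east 1363 sin 242° = -1203.46, north 1363 cos 242° = -639.89
Current position: (-1203.46, -639.89). Target: (-3170, 3570). Remaining: Δeast = -1966.54, Δnorth = 4209.89.
Bearing = atan2(-1966.54, 4209.89) mod 360° = 334.96°; distance = √((-1966.54)² + (4209.89)²) = 4646.554 m.

335°, 4647 m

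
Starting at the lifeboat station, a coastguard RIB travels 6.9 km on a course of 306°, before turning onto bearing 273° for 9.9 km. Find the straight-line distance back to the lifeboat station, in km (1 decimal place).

16.1 km

Leg 1 (306°, 6.9 km): east 6.9 sin 306° = -5.58, north 6.9 cos 306° = 4.06
Leg 2 (273°, 9.9 km): east 9.9 sin 273° = -9.89, north 9.9 cos 273° = 0.52
Net: -15.47 east, 4.57 north. Distance = √((-15.47)² + (4.57)²) = 16.131 km.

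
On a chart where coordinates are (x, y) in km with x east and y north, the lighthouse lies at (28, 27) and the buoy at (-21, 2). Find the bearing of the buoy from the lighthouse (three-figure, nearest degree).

Δeast = -21 − 28 = -49.00; Δnorth = 2 − 27 = -25.00.
Bearing = atan2(Δeast, Δnorth) mod 360° = 242.97° ≈ 243°.

243°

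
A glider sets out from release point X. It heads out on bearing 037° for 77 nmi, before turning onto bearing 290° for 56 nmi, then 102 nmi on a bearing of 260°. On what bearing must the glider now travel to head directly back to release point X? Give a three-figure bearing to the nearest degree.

Leg 1 (037°, 77 nmi): east 77 sin 37° = 46.34, north 77 cos 37° = 61.49
Leg 2 (290°, 56 nmi): east 56 sin 290° = -52.62, north 56 cos 290° = 19.15
Leg 3 (260°, 102 nmi): east 102 sin 260° = -100.45, north 102 cos 260° = -17.71
Net displacement: -106.73 east, 62.94 north. Direction back to start is (106.73, -62.94): bearing = atan2(106.73, -62.94) mod 360° = 120.53° ≈ 121°.

121°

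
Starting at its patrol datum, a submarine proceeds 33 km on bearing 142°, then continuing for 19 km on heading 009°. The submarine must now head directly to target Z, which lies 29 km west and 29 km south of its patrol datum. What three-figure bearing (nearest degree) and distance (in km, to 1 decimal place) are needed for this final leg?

247°, 56.6 km

Leg 1 (142°, 33 km): east 33 sin 142° = 20.32, north 33 cos 142° = -26.00
Leg 2 (009°, 19 km): east 19 sin 9° = 2.97, north 19 cos 9° = 18.77
Current position: (23.29, -7.24). Target: (-29, -29). Remaining: Δeast = -52.29, Δnorth = -21.76.
Bearing = atan2(-52.29, -21.76) mod 360° = 247.40°; distance = √((-52.29)² + (-21.76)²) = 56.637 km.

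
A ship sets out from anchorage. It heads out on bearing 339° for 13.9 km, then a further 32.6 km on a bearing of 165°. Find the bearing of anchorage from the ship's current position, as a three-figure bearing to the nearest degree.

Leg 1 (339°, 13.9 km): east 13.9 sin 339° = -4.98, north 13.9 cos 339° = 12.98
Leg 2 (165°, 32.6 km): east 32.6 sin 165° = 8.44, north 32.6 cos 165° = -31.49
Net displacement: 3.46 east, -18.51 north. Direction back to start is (-3.46, 18.51): bearing = atan2(-3.46, 18.51) mod 360° = 349.42° ≈ 349°.

349°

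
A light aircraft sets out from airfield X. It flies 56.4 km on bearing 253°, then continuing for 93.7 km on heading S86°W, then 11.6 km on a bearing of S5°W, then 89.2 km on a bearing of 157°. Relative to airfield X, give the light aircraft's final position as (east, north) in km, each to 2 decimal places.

(-113.57, -116.69)

Leg 1 (253°, 56.4 km): east 56.4 sin 253° = -53.94, north 56.4 cos 253° = -16.49
Leg 2 (S86°W, 93.7 km): east 93.7 sin 266° = -93.47, north 93.7 cos 266° = -6.54
Leg 3 (S5°W, 11.6 km): east 11.6 sin 185° = -1.01, north 11.6 cos 185° = -11.56
Leg 4 (157°, 89.2 km): east 89.2 sin 157° = 34.85, north 89.2 cos 157° = -82.11
Summing: -113.57 km east, -116.69 km north → (-113.57, -116.69).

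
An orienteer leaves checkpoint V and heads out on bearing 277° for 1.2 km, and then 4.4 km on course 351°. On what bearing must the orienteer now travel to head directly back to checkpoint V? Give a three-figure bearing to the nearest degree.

157°

Leg 1 (277°, 1.2 km): east 1.2 sin 277° = -1.19, north 1.2 cos 277° = 0.15
Leg 2 (351°, 4.4 km): east 4.4 sin 351° = -0.69, north 4.4 cos 351° = 4.35
Net displacement: -1.88 east, 4.49 north. Direction back to start is (1.88, -4.49): bearing = atan2(1.88, -4.49) mod 360° = 157.30° ≈ 157°.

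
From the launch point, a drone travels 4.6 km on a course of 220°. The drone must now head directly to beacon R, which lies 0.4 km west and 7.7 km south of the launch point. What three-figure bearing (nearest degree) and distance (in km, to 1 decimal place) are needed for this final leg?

149°, 4.9 km

Leg 1 (220°, 4.6 km): east 4.6 sin 220° = -2.96, north 4.6 cos 220° = -3.52
Current position: (-2.96, -3.52). Target: (-0.4, -7.7). Remaining: Δeast = 2.56, Δnorth = -4.18.
Bearing = atan2(2.56, -4.18) mod 360° = 148.52°; distance = √((2.56)² + (-4.18)²) = 4.897 km.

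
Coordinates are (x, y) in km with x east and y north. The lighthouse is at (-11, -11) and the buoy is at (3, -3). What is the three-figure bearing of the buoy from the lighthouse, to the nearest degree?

060°

Δeast = 3 − -11 = 14.00; Δnorth = -3 − -11 = 8.00.
Bearing = atan2(Δeast, Δnorth) mod 360° = 60.26° ≈ 060°.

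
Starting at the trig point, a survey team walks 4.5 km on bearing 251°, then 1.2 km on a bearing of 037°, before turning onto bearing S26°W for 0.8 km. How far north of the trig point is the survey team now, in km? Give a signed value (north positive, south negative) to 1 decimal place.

-1.2 km

Leg 1 (251°, 4.5 km): east 4.5 sin 251° = -4.25, north 4.5 cos 251° = -1.47
Leg 2 (037°, 1.2 km): east 1.2 sin 37° = 0.72, north 1.2 cos 37° = 0.96
Leg 3 (S26°W, 0.8 km): east 0.8 sin 206° = -0.35, north 0.8 cos 206° = -0.72
Net north component: -1.23 km.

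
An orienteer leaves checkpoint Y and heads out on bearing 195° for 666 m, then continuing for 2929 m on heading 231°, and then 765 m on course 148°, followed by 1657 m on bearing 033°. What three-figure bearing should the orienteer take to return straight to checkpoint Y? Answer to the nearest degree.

Leg 1 (195°, 666 m): east 666 sin 195° = -172.37, north 666 cos 195° = -643.31
Leg 2 (231°, 2929 m): east 2929 sin 231° = -2276.26, north 2929 cos 231° = -1843.28
Leg 3 (148°, 765 m): east 765 sin 148° = 405.39, north 765 cos 148° = -648.76
Leg 4 (033°, 1657 m): east 1657 sin 33° = 902.47, north 1657 cos 33° = 1389.68
Net displacement: -1140.78 east, -1745.67 north. Direction back to start is (1140.78, 1745.67): bearing = atan2(1140.78, 1745.67) mod 360° = 33.16° ≈ 033°.

033°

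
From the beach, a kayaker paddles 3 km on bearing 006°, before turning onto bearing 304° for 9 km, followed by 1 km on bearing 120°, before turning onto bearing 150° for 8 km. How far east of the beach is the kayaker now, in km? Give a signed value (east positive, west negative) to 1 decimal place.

-2.3 km

Leg 1 (006°, 3 km): east 3 sin 6° = 0.31, north 3 cos 6° = 2.98
Leg 2 (304°, 9 km): east 9 sin 304° = -7.46, north 9 cos 304° = 5.03
Leg 3 (120°, 1 km): east 1 sin 120° = 0.87, north 1 cos 120° = -0.50
Leg 4 (150°, 8 km): east 8 sin 150° = 4.00, north 8 cos 150° = -6.93
Net east component: -2.28 km.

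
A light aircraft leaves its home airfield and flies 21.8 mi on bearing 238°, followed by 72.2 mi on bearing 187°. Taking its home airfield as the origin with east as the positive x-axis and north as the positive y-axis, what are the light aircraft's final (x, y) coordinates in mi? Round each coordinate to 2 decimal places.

Leg 1 (238°, 21.8 mi): east 21.8 sin 238° = -18.49, north 21.8 cos 238° = -11.55
Leg 2 (187°, 72.2 mi): east 72.2 sin 187° = -8.80, north 72.2 cos 187° = -71.66
Summing: -27.29 mi east, -83.21 mi north → (-27.29, -83.21).

(-27.29, -83.21)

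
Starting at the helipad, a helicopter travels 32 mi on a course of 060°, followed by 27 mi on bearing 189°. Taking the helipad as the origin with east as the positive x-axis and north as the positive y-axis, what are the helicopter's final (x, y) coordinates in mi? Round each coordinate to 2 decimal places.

Leg 1 (060°, 32 mi): east 32 sin 60° = 27.71, north 32 cos 60° = 16.00
Leg 2 (189°, 27 mi): east 27 sin 189° = -4.22, north 27 cos 189° = -26.67
Summing: 23.49 mi east, -10.67 mi north → (23.49, -10.67).

(23.49, -10.67)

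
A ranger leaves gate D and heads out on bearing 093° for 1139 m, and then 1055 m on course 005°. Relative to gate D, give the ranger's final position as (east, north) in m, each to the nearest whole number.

(1229, 991)

Leg 1 (093°, 1139 m): east 1139 sin 93° = 1137.44, north 1139 cos 93° = -59.61
Leg 2 (005°, 1055 m): east 1055 sin 5° = 91.95, north 1055 cos 5° = 1050.99
Summing: 1229.39 m east, 991.37 m north → (1229, 991).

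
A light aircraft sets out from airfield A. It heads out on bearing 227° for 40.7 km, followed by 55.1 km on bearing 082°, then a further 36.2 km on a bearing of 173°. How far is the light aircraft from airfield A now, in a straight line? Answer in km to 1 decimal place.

63.2 km

Leg 1 (227°, 40.7 km): east 40.7 sin 227° = -29.77, north 40.7 cos 227° = -27.76
Leg 2 (082°, 55.1 km): east 55.1 sin 82° = 54.56, north 55.1 cos 82° = 7.67
Leg 3 (173°, 36.2 km): east 36.2 sin 173° = 4.41, north 36.2 cos 173° = -35.93
Net: 29.21 east, -56.02 north. Distance = √((29.21)² + (-56.02)²) = 63.177 km.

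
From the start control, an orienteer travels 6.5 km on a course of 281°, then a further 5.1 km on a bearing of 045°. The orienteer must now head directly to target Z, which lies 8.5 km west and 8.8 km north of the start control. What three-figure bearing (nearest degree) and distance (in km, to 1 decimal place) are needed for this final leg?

Leg 1 (281°, 6.5 km): east 6.5 sin 281° = -6.38, north 6.5 cos 281° = 1.24
Leg 2 (045°, 5.1 km): east 5.1 sin 45° = 3.61, north 5.1 cos 45° = 3.61
Current position: (-2.77, 4.85). Target: (-8.5, 8.8). Remaining: Δeast = -5.73, Δnorth = 3.95.
Bearing = atan2(-5.73, 3.95) mod 360° = 304.62°; distance = √((-5.73)² + (3.95)²) = 6.958 km.

305°, 7.0 km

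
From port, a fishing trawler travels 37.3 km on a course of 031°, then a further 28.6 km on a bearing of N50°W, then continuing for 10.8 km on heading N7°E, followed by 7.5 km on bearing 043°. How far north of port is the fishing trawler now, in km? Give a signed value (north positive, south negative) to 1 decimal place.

66.6 km

Leg 1 (031°, 37.3 km): east 37.3 sin 31° = 19.21, north 37.3 cos 31° = 31.97
Leg 2 (N50°W, 28.6 km): east 28.6 sin 310° = -21.91, north 28.6 cos 310° = 18.38
Leg 3 (N7°E, 10.8 km): east 10.8 sin 7° = 1.32, north 10.8 cos 7° = 10.72
Leg 4 (043°, 7.5 km): east 7.5 sin 43° = 5.11, north 7.5 cos 43° = 5.49
Net north component: 66.56 km.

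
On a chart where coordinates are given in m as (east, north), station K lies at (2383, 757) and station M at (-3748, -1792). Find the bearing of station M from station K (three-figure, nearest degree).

247°

Δeast = -3748 − 2383 = -6131.00; Δnorth = -1792 − 757 = -2549.00.
Bearing = atan2(Δeast, Δnorth) mod 360° = 247.42° ≈ 247°.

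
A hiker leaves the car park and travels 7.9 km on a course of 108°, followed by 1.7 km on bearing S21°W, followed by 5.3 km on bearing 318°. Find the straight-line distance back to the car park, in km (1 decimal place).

3.4 km

Leg 1 (108°, 7.9 km): east 7.9 sin 108° = 7.51, north 7.9 cos 108° = -2.44
Leg 2 (S21°W, 1.7 km): east 1.7 sin 201° = -0.61, north 1.7 cos 201° = -1.59
Leg 3 (318°, 5.3 km): east 5.3 sin 318° = -3.55, north 5.3 cos 318° = 3.94
Net: 3.36 east, -0.09 north. Distance = √((3.36)² + (-0.09)²) = 3.359 km.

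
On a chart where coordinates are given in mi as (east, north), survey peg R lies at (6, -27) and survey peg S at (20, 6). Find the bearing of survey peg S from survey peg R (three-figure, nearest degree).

Δeast = 20 − 6 = 14.00; Δnorth = 6 − -27 = 33.00.
Bearing = atan2(Δeast, Δnorth) mod 360° = 22.99° ≈ 023°.

023°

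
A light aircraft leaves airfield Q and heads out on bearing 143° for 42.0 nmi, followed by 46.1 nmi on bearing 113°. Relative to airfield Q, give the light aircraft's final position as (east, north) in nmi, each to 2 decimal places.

Leg 1 (143°, 42.0 nmi): east 42.0 sin 143° = 25.28, north 42.0 cos 143° = -33.54
Leg 2 (113°, 46.1 nmi): east 46.1 sin 113° = 42.44, north 46.1 cos 113° = -18.01
Summing: 67.71 nmi east, -51.56 nmi north → (67.71, -51.56).

(67.71, -51.56)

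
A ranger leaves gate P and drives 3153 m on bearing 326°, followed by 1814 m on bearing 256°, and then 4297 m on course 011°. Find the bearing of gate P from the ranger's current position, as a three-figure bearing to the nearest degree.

157°

Leg 1 (326°, 3153 m): east 3153 sin 326° = -1763.14, north 3153 cos 326° = 2613.96
Leg 2 (256°, 1814 m): east 1814 sin 256° = -1760.12, north 1814 cos 256° = -438.85
Leg 3 (011°, 4297 m): east 4297 sin 11° = 819.91, north 4297 cos 11° = 4218.05
Net displacement: -2703.35 east, 6393.16 north. Direction back to start is (2703.35, -6393.16): bearing = atan2(2703.35, -6393.16) mod 360° = 157.08° ≈ 157°.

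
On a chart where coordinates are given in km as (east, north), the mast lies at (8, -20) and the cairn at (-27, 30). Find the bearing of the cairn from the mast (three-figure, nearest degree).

325°

Δeast = -27 − 8 = -35.00; Δnorth = 30 − -20 = 50.00.
Bearing = atan2(Δeast, Δnorth) mod 360° = 325.01° ≈ 325°.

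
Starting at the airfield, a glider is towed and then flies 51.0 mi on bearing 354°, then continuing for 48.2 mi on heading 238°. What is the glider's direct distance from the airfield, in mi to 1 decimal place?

52.6 mi

Leg 1 (354°, 51.0 mi): east 51.0 sin 354° = -5.33, north 51.0 cos 354° = 50.72
Leg 2 (238°, 48.2 mi): east 48.2 sin 238° = -40.88, north 48.2 cos 238° = -25.54
Net: -46.21 east, 25.18 north. Distance = √((-46.21)² + (25.18)²) = 52.622 mi.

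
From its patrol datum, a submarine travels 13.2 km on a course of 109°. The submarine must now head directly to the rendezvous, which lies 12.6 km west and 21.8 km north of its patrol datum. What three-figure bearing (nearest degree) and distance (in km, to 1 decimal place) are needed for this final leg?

316°, 36.2 km

Leg 1 (109°, 13.2 km): east 13.2 sin 109° = 12.48, north 13.2 cos 109° = -4.30
Current position: (12.48, -4.30). Target: (-12.6, 21.8). Remaining: Δeast = -25.08, Δnorth = 26.10.
Bearing = atan2(-25.08, 26.10) mod 360° = 316.14°; distance = √((-25.08)² + (26.10)²) = 36.196 km.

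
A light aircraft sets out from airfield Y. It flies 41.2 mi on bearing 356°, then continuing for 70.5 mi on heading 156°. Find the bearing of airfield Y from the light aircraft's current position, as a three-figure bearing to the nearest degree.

312°

Leg 1 (356°, 41.2 mi): east 41.2 sin 356° = -2.87, north 41.2 cos 356° = 41.10
Leg 2 (156°, 70.5 mi): east 70.5 sin 156° = 28.67, north 70.5 cos 156° = -64.40
Net displacement: 25.80 east, -23.31 north. Direction back to start is (-25.80, 23.31): bearing = atan2(-25.80, 23.31) mod 360° = 312.09° ≈ 312°.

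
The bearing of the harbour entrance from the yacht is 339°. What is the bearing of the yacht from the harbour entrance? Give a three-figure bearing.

159°

Back-bearing = 339° − 180° = 159°.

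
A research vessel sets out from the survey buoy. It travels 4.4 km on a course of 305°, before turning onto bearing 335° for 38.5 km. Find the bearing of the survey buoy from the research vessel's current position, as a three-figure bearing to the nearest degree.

Leg 1 (305°, 4.4 km): east 4.4 sin 305° = -3.60, north 4.4 cos 305° = 2.52
Leg 2 (335°, 38.5 km): east 38.5 sin 335° = -16.27, north 38.5 cos 335° = 34.89
Net displacement: -19.88 east, 37.42 north. Direction back to start is (19.88, -37.42): bearing = atan2(19.88, -37.42) mod 360° = 152.02° ≈ 152°.

152°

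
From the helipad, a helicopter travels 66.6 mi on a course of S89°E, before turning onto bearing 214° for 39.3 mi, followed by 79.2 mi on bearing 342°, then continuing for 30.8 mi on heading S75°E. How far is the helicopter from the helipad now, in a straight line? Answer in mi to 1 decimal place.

60.2 mi

Leg 1 (S89°E, 66.6 mi): east 66.6 sin 91° = 66.59, north 66.6 cos 91° = -1.16
Leg 2 (214°, 39.3 mi): east 39.3 sin 214° = -21.98, north 39.3 cos 214° = -32.58
Leg 3 (342°, 79.2 mi): east 79.2 sin 342° = -24.47, north 79.2 cos 342° = 75.32
Leg 4 (S75°E, 30.8 mi): east 30.8 sin 105° = 29.75, north 30.8 cos 105° = -7.97
Net: 49.89 east, 33.61 north. Distance = √((49.89)² + (33.61)²) = 60.154 mi.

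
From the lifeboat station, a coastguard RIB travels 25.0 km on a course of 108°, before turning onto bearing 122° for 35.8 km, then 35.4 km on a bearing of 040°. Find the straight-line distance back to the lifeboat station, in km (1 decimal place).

76.9 km

Leg 1 (108°, 25.0 km): east 25.0 sin 108° = 23.78, north 25.0 cos 108° = -7.73
Leg 2 (122°, 35.8 km): east 35.8 sin 122° = 30.36, north 35.8 cos 122° = -18.97
Leg 3 (040°, 35.4 km): east 35.4 sin 40° = 22.75, north 35.4 cos 40° = 27.12
Net: 76.89 east, 0.42 north. Distance = √((76.89)² + (0.42)²) = 76.892 km.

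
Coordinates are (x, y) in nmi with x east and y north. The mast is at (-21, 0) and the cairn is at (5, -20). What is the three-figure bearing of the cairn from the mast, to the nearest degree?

Δeast = 5 − -21 = 26.00; Δnorth = -20 − 0 = -20.00.
Bearing = atan2(Δeast, Δnorth) mod 360° = 127.57° ≈ 128°.

128°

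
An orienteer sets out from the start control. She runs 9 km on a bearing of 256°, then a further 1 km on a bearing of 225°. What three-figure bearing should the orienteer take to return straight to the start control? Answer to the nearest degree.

Leg 1 (256°, 9 km): east 9 sin 256° = -8.73, north 9 cos 256° = -2.18
Leg 2 (225°, 1 km): east 1 sin 225° = -0.71, north 1 cos 225° = -0.71
Net displacement: -9.44 east, -2.88 north. Direction back to start is (9.44, 2.88): bearing = atan2(9.44, 2.88) mod 360° = 73.01° ≈ 073°.

073°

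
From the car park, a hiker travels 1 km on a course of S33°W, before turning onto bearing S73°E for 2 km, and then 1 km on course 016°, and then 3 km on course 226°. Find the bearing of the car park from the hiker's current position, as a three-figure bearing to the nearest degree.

Leg 1 (S33°W, 1 km): east 1 sin 213° = -0.54, north 1 cos 213° = -0.84
Leg 2 (S73°E, 2 km): east 2 sin 107° = 1.91, north 2 cos 107° = -0.58
Leg 3 (016°, 1 km): east 1 sin 16° = 0.28, north 1 cos 16° = 0.96
Leg 4 (226°, 3 km): east 3 sin 226° = -2.16, north 3 cos 226° = -2.08
Net displacement: -0.51 east, -2.55 north. Direction back to start is (0.51, 2.55): bearing = atan2(0.51, 2.55) mod 360° = 11.42° ≈ 011°.

011°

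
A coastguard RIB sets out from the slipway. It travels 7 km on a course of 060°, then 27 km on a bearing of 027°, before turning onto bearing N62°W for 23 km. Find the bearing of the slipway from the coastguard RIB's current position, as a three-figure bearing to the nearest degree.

177°

Leg 1 (060°, 7 km): east 7 sin 60° = 6.06, north 7 cos 60° = 3.50
Leg 2 (027°, 27 km): east 27 sin 27° = 12.26, north 27 cos 27° = 24.06
Leg 3 (N62°W, 23 km): east 23 sin 298° = -20.31, north 23 cos 298° = 10.80
Net displacement: -1.99 east, 38.36 north. Direction back to start is (1.99, -38.36): bearing = atan2(1.99, -38.36) mod 360° = 177.03° ≈ 177°.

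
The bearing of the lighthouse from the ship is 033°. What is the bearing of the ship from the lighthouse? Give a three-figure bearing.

213°

Back-bearing = 033° + 180° = 213°.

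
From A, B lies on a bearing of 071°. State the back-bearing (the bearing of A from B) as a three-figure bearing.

251°

Back-bearing = 071° + 180° = 251°.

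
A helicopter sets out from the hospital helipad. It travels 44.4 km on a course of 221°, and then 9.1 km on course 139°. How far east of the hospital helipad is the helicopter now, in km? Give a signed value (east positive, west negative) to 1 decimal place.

-23.2 km

Leg 1 (221°, 44.4 km): east 44.4 sin 221° = -29.13, north 44.4 cos 221° = -33.51
Leg 2 (139°, 9.1 km): east 9.1 sin 139° = 5.97, north 9.1 cos 139° = -6.87
Net east component: -23.16 km.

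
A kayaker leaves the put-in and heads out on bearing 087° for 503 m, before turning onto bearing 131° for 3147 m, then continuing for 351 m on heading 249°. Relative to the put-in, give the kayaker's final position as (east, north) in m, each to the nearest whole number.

Leg 1 (087°, 503 m): east 503 sin 87° = 502.31, north 503 cos 87° = 26.32
Leg 2 (131°, 3147 m): east 3147 sin 131° = 2375.07, north 3147 cos 131° = -2064.62
Leg 3 (249°, 351 m): east 351 sin 249° = -327.69, north 351 cos 249° = -125.79
Summing: 2549.69 m east, -2164.08 m north → (2550, -2164).

(2550, -2164)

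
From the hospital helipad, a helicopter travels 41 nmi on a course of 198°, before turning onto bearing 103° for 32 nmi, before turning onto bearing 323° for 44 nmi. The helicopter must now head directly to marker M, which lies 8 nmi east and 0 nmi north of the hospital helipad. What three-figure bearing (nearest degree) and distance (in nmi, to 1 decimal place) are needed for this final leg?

Leg 1 (198°, 41 nmi): east 41 sin 198° = -12.67, north 41 cos 198° = -38.99
Leg 2 (103°, 32 nmi): east 32 sin 103° = 31.18, north 32 cos 103° = -7.20
Leg 3 (323°, 44 nmi): east 44 sin 323° = -26.48, north 44 cos 323° = 35.14
Current position: (-7.97, -11.05). Target: (8, 0). Remaining: Δeast = 15.97, Δnorth = 11.05.
Bearing = atan2(15.97, 11.05) mod 360° = 55.31°; distance = √((15.97)² + (11.05)²) = 19.421 nmi.

055°, 19.4 nmi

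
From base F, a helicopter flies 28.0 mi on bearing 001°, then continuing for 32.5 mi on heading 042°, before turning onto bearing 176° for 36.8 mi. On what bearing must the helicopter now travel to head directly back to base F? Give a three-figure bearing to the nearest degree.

238°

Leg 1 (001°, 28.0 mi): east 28.0 sin 1° = 0.49, north 28.0 cos 1° = 28.00
Leg 2 (042°, 32.5 mi): east 32.5 sin 42° = 21.75, north 32.5 cos 42° = 24.15
Leg 3 (176°, 36.8 mi): east 36.8 sin 176° = 2.57, north 36.8 cos 176° = -36.71
Net displacement: 24.80 east, 15.44 north. Direction back to start is (-24.80, -15.44): bearing = atan2(-24.80, -15.44) mod 360° = 238.10° ≈ 238°.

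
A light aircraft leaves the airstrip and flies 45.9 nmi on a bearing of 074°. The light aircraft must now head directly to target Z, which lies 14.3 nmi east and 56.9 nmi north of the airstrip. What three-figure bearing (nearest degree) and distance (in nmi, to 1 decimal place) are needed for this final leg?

326°, 53.4 nmi

Leg 1 (074°, 45.9 nmi): east 45.9 sin 74° = 44.12, north 45.9 cos 74° = 12.65
Current position: (44.12, 12.65). Target: (14.3, 56.9). Remaining: Δeast = -29.82, Δnorth = 44.25.
Bearing = atan2(-29.82, 44.25) mod 360° = 326.02°; distance = √((-29.82)² + (44.25)²) = 53.360 nmi.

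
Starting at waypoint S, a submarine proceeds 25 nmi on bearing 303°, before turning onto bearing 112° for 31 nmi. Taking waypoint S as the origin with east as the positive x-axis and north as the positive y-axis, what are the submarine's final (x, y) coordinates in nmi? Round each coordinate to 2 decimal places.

(7.78, 2.00)

Leg 1 (303°, 25 nmi): east 25 sin 303° = -20.97, north 25 cos 303° = 13.62
Leg 2 (112°, 31 nmi): east 31 sin 112° = 28.74, north 31 cos 112° = -11.61
Summing: 7.78 nmi east, 2.00 nmi north → (7.78, 2.00).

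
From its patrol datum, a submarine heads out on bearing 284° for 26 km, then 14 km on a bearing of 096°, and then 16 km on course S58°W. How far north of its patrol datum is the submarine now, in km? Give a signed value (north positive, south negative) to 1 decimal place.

Leg 1 (284°, 26 km): east 26 sin 284° = -25.23, north 26 cos 284° = 6.29
Leg 2 (096°, 14 km): east 14 sin 96° = 13.92, north 14 cos 96° = -1.46
Leg 3 (S58°W, 16 km): east 16 sin 238° = -13.57, north 16 cos 238° = -8.48
Net north component: -3.65 km.

-3.7 km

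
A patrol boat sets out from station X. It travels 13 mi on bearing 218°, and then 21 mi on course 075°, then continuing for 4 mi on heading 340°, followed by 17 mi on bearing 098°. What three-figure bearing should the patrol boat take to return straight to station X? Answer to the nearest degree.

277°

Leg 1 (218°, 13 mi): east 13 sin 218° = -8.00, north 13 cos 218° = -10.24
Leg 2 (075°, 21 mi): east 21 sin 75° = 20.28, north 21 cos 75° = 5.44
Leg 3 (340°, 4 mi): east 4 sin 340° = -1.37, north 4 cos 340° = 3.76
Leg 4 (098°, 17 mi): east 17 sin 98° = 16.83, north 17 cos 98° = -2.37
Net displacement: 27.75 east, -3.42 north. Direction back to start is (-27.75, 3.42): bearing = atan2(-27.75, 3.42) mod 360° = 277.02° ≈ 277°.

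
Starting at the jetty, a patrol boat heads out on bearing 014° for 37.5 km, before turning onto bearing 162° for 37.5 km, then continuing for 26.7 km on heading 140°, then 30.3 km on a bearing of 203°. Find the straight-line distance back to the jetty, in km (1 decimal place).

54.3 km

Leg 1 (014°, 37.5 km): east 37.5 sin 14° = 9.07, north 37.5 cos 14° = 36.39
Leg 2 (162°, 37.5 km): east 37.5 sin 162° = 11.59, north 37.5 cos 162° = -35.66
Leg 3 (140°, 26.7 km): east 26.7 sin 140° = 17.16, north 26.7 cos 140° = -20.45
Leg 4 (203°, 30.3 km): east 30.3 sin 203° = -11.84, north 30.3 cos 203° = -27.89
Net: 25.98 east, -47.62 north. Distance = √((25.98)² + (-47.62)²) = 54.250 km.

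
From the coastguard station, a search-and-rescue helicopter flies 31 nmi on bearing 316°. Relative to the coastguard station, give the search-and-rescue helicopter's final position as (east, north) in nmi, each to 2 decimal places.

Leg 1 (316°, 31 nmi): east 31 sin 316° = -21.53, north 31 cos 316° = 22.30
Summing: -21.53 nmi east, 22.30 nmi north → (-21.53, 22.30).

(-21.53, 22.30)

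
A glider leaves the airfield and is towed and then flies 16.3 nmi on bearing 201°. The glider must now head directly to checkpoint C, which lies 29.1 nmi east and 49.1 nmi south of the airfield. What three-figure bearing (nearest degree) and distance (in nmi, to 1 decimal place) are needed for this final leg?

Leg 1 (201°, 16.3 nmi): east 16.3 sin 201° = -5.84, north 16.3 cos 201° = -15.22
Current position: (-5.84, -15.22). Target: (29.1, -49.1). Remaining: Δeast = 34.94, Δnorth = -33.88.
Bearing = atan2(34.94, -33.88) mod 360° = 134.12°; distance = √((34.94)² + (-33.88)²) = 48.672 nmi.

134°, 48.7 nmi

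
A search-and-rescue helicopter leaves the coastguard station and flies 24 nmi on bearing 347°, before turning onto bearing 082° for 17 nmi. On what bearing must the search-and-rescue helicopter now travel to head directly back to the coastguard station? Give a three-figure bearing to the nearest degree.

Leg 1 (347°, 24 nmi): east 24 sin 347° = -5.40, north 24 cos 347° = 23.38
Leg 2 (082°, 17 nmi): east 17 sin 82° = 16.83, north 17 cos 82° = 2.37
Net displacement: 11.44 east, 25.75 north. Direction back to start is (-11.44, -25.75): bearing = atan2(-11.44, -25.75) mod 360° = 203.95° ≈ 204°.

204°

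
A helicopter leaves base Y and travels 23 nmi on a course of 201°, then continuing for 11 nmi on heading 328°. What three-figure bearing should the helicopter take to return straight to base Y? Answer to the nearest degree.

Leg 1 (201°, 23 nmi): east 23 sin 201° = -8.24, north 23 cos 201° = -21.47
Leg 2 (328°, 11 nmi): east 11 sin 328° = -5.83, north 11 cos 328° = 9.33
Net displacement: -14.07 east, -12.14 north. Direction back to start is (14.07, 12.14): bearing = atan2(14.07, 12.14) mod 360° = 49.21° ≈ 049°.

049°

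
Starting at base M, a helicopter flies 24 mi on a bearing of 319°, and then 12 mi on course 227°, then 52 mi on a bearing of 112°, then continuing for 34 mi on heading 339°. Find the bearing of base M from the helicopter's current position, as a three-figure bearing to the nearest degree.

207°

Leg 1 (319°, 24 mi): east 24 sin 319° = -15.75, north 24 cos 319° = 18.11
Leg 2 (227°, 12 mi): east 12 sin 227° = -8.78, north 12 cos 227° = -8.18
Leg 3 (112°, 52 mi): east 52 sin 112° = 48.21, north 52 cos 112° = -19.48
Leg 4 (339°, 34 mi): east 34 sin 339° = -12.18, north 34 cos 339° = 31.74
Net displacement: 11.51 east, 22.19 north. Direction back to start is (-11.51, -22.19): bearing = atan2(-11.51, -22.19) mod 360° = 207.41° ≈ 207°.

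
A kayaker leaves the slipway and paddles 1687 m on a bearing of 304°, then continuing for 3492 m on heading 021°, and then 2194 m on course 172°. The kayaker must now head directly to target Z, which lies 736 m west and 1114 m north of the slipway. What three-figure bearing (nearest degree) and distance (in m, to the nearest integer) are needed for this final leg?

Leg 1 (304°, 1687 m): east 1687 sin 304° = -1398.59, north 1687 cos 304° = 943.36
Leg 2 (021°, 3492 m): east 3492 sin 21° = 1251.42, north 3492 cos 21° = 3260.06
Leg 3 (172°, 2194 m): east 2194 sin 172° = 305.35, north 2194 cos 172° = -2172.65
Current position: (158.18, 2030.77). Target: (-736, 1114). Remaining: Δeast = -894.18, Δnorth = -916.77.
Bearing = atan2(-894.18, -916.77) mod 360° = 224.29°; distance = √((-894.18)² + (-916.77)²) = 1280.637 m.

224°, 1281 m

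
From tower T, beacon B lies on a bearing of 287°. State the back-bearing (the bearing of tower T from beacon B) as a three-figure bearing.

107°

Back-bearing = 287° − 180° = 107°.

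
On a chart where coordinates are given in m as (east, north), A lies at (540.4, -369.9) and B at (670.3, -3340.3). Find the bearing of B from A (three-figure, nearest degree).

177°

Δeast = 670.3 − 540.4 = 129.90; Δnorth = -3340.3 − -369.9 = -2970.40.
Bearing = atan2(Δeast, Δnorth) mod 360° = 177.50° ≈ 177°.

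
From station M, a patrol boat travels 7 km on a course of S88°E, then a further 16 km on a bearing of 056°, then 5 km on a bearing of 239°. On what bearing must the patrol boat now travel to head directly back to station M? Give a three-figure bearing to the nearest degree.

249°

Leg 1 (S88°E, 7 km): east 7 sin 92° = 7.00, north 7 cos 92° = -0.24
Leg 2 (056°, 16 km): east 16 sin 56° = 13.26, north 16 cos 56° = 8.95
Leg 3 (239°, 5 km): east 5 sin 239° = -4.29, north 5 cos 239° = -2.58
Net displacement: 15.97 east, 6.13 north. Direction back to start is (-15.97, -6.13): bearing = atan2(-15.97, -6.13) mod 360° = 249.01° ≈ 249°.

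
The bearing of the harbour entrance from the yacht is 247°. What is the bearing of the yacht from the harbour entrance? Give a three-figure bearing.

067°

Back-bearing = 247° − 180° = 067°.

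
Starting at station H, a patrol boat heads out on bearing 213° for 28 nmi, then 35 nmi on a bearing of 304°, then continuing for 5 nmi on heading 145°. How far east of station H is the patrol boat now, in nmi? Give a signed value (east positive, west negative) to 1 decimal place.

-41.4 nmi

Leg 1 (213°, 28 nmi): east 28 sin 213° = -15.25, north 28 cos 213° = -23.48
Leg 2 (304°, 35 nmi): east 35 sin 304° = -29.02, north 35 cos 304° = 19.57
Leg 3 (145°, 5 nmi): east 5 sin 145° = 2.87, north 5 cos 145° = -4.10
Net east component: -41.40 nmi.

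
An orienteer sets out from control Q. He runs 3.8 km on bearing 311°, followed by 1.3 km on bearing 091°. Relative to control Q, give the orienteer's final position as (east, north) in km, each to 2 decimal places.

(-1.57, 2.47)

Leg 1 (311°, 3.8 km): east 3.8 sin 311° = -2.87, north 3.8 cos 311° = 2.49
Leg 2 (091°, 1.3 km): east 1.3 sin 91° = 1.30, north 1.3 cos 91° = -0.02
Summing: -1.57 km east, 2.47 km north → (-1.57, 2.47).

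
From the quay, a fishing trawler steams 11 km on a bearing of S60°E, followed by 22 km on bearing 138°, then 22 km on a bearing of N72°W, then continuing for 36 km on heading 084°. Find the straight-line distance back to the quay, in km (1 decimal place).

40.7 km

Leg 1 (S60°E, 11 km): east 11 sin 120° = 9.53, north 11 cos 120° = -5.50
Leg 2 (138°, 22 km): east 22 sin 138° = 14.72, north 22 cos 138° = -16.35
Leg 3 (N72°W, 22 km): east 22 sin 288° = -20.92, north 22 cos 288° = 6.80
Leg 4 (084°, 36 km): east 36 sin 84° = 35.80, north 36 cos 84° = 3.76
Net: 39.13 east, -11.29 north. Distance = √((39.13)² + (-11.29)²) = 40.722 km.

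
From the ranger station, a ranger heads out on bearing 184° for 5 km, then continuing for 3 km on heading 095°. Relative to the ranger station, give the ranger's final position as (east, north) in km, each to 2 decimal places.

Leg 1 (184°, 5 km): east 5 sin 184° = -0.35, north 5 cos 184° = -4.99
Leg 2 (095°, 3 km): east 3 sin 95° = 2.99, north 3 cos 95° = -0.26
Summing: 2.64 km east, -5.25 km north → (2.64, -5.25).

(2.64, -5.25)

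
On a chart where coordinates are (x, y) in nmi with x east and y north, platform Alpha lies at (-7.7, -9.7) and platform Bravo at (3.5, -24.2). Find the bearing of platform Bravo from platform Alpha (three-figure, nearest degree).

Δeast = 3.5 − -7.7 = 11.20; Δnorth = -24.2 − -9.7 = -14.50.
Bearing = atan2(Δeast, Δnorth) mod 360° = 142.32° ≈ 142°.

142°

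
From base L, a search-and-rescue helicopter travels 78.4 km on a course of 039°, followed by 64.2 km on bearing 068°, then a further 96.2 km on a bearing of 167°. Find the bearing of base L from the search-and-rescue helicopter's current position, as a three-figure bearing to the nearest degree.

274°

Leg 1 (039°, 78.4 km): east 78.4 sin 39° = 49.34, north 78.4 cos 39° = 60.93
Leg 2 (068°, 64.2 km): east 64.2 sin 68° = 59.53, north 64.2 cos 68° = 24.05
Leg 3 (167°, 96.2 km): east 96.2 sin 167° = 21.64, north 96.2 cos 167° = -93.73
Net displacement: 130.50 east, -8.76 north. Direction back to start is (-130.50, 8.76): bearing = atan2(-130.50, 8.76) mod 360° = 273.84° ≈ 274°.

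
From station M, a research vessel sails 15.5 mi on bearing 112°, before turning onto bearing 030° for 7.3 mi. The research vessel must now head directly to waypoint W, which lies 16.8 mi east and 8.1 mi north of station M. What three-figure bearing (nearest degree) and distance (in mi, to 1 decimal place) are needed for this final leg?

Leg 1 (112°, 15.5 mi): east 15.5 sin 112° = 14.37, north 15.5 cos 112° = -5.81
Leg 2 (030°, 7.3 mi): east 7.3 sin 30° = 3.65, north 7.3 cos 30° = 6.32
Current position: (18.02, 0.52). Target: (16.8, 8.1). Remaining: Δeast = -1.22, Δnorth = 7.58.
Bearing = atan2(-1.22, 7.58) mod 360° = 350.85°; distance = √((-1.22)² + (7.58)²) = 7.682 mi.

351°, 7.7 mi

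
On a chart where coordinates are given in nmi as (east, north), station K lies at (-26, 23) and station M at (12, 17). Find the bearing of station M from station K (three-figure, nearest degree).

099°

Δeast = 12 − -26 = 38.00; Δnorth = 17 − 23 = -6.00.
Bearing = atan2(Δeast, Δnorth) mod 360° = 98.97° ≈ 099°.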